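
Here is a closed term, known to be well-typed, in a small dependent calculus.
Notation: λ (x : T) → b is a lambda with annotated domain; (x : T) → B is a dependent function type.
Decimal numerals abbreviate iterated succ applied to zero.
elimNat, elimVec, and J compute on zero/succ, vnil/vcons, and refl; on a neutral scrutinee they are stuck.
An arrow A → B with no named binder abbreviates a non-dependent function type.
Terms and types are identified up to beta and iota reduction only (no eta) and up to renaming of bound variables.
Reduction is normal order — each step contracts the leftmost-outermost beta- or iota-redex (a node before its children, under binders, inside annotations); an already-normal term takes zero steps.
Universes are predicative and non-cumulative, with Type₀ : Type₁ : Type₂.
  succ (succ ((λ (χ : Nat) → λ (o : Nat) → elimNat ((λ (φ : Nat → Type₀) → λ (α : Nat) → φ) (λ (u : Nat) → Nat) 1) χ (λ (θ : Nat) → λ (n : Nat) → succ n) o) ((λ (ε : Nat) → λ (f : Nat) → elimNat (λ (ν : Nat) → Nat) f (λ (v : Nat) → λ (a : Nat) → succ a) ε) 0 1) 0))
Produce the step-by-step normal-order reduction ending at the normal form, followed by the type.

normal-order reduction:
  succ (succ ((λ (χ : Nat) → λ (o : Nat) → elimNat ((λ (φ : Nat → Type₀) → λ (α : Nat) → φ) (λ (u : Nat) → Nat) 1) χ (λ (θ : Nat) → λ (n : Nat) → succ n) o) ((λ (ε : Nat) → λ (f : Nat) → elimNat (λ (ν : Nat) → Nat) f (λ (v : Nat) → λ (a : Nat) → succ a) ε) 0 1) 0))
  ~> succ (succ ((λ (χ : Nat) → elimNat ((λ (o : Nat → Type₀) → λ (φ : Nat) → o) (λ (α : Nat) → Nat) 1) ((λ (u : Nat) → λ (θ : Nat) → elimNat (λ (n : Nat) → Nat) θ (λ (ε : Nat) → λ (f : Nat) → succ f) u) 0 1) (λ (ν : Nat) → λ (v : Nat) → succ v) χ) 0))
  ~> succ (succ (elimNat ((λ (χ : Nat → Type₀) → λ (o : Nat) → χ) (λ (φ : Nat) → Nat) 1) ((λ (α : Nat) → λ (u : Nat) → elimNat (λ (θ : Nat) → Nat) u (λ (n : Nat) → λ (ε : Nat) → succ ε) α) 0 1) (λ (f : Nat) → λ (ν : Nat) → succ ν) 0))
  ~> succ (succ ((λ (χ : Nat) → λ (o : Nat) → elimNat (λ (φ : Nat) → Nat) o (λ (α : Nat) → λ (u : Nat) → succ u) χ) 0 1))
  ~> succ (succ ((λ (χ : Nat) → elimNat (λ (o : Nat) → Nat) χ (λ (φ : Nat) → λ (α : Nat) → succ α) 0) 1))
  ~> succ (succ (elimNat (λ (χ : Nat) → Nat) 1 (λ (o : Nat) → λ (φ : Nat) → succ φ) 0))
  ~> 3
inferred type:
  Nat


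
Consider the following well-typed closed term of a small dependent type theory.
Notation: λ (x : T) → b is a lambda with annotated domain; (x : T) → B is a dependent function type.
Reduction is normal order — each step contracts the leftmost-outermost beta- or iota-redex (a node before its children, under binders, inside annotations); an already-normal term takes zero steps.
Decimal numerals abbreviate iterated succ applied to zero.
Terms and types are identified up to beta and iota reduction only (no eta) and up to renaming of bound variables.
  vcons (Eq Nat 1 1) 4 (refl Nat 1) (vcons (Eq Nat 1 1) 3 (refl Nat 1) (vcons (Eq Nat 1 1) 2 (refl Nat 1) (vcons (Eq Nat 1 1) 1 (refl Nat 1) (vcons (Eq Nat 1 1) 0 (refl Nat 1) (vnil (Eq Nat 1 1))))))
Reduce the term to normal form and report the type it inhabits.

reduced normal form:
  vcons (Eq Nat 1 1) 4 (refl Nat 1) (vcons (Eq Nat 1 1) 3 (refl Nat 1) (vcons (Eq Nat 1 1) 2 (refl Nat 1) (vcons (Eq Nat 1 1) 1 (refl Nat 1) (vcons (Eq Nat 1 1) 0 (refl Nat 1) (vnil (Eq Nat 1 1))))))
the term's type:
  Vec (Eq Nat 1 1) 5
observation: no redex remains anywhere in the term; it is its own normal form.


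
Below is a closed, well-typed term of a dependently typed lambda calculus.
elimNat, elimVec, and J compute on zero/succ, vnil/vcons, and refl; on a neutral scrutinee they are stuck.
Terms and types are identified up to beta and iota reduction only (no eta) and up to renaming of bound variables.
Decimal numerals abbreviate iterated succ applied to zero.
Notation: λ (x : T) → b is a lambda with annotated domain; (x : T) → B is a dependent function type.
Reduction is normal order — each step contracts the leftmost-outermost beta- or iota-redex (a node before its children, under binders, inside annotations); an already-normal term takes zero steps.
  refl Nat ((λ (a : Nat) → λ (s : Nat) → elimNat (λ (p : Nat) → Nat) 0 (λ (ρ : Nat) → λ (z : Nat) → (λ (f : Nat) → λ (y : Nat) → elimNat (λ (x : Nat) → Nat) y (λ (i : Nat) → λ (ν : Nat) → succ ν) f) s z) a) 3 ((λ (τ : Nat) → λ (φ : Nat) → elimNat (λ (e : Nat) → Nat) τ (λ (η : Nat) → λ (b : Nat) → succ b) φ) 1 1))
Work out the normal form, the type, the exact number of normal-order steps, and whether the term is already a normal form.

normal form:
  refl Nat 6
type:
  Eq Nat 6 6
normal-order step count: 57
already normal: no
first contracted redex: a beta-redex


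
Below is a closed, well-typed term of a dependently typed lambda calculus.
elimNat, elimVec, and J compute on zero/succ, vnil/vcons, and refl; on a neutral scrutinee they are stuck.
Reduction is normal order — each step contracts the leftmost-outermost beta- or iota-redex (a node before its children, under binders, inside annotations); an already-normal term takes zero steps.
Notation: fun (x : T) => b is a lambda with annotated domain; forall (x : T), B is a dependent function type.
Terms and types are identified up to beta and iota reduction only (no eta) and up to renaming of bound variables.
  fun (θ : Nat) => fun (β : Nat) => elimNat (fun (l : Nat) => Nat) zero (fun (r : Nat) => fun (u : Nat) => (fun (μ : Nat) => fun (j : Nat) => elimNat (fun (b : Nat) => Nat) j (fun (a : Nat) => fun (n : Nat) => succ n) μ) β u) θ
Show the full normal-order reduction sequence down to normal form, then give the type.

normal-order reduction:
  fun (θ : Nat) => fun (β : Nat) => elimNat (fun (l : Nat) => Nat) zero (fun (r : Nat) => fun (u : Nat) => (fun (μ : Nat) => fun (j : Nat) => elimNat (fun (b : Nat) => Nat) j (fun (a : Nat) => fun (n : Nat) => succ n) μ) β u) θ
  ~> fun (θ : Nat) => fun (β : Nat) => elimNat (fun (l : Nat) => Nat) zero (fun (r : Nat) => fun (u : Nat) => (fun (μ : Nat) => elimNat (fun (j : Nat) => Nat) μ (fun (b : Nat) => fun (a : Nat) => succ a) β) u) θ
  ~> fun (θ : Nat) => fun (β : Nat) => elimNat (fun (l : Nat) => Nat) zero (fun (r : Nat) => fun (u : Nat) => elimNat (fun (μ : Nat) => Nat) u (fun (j : Nat) => fun (b : Nat) => succ b) β) θ
the term's type:
  forall (θ : Nat), forall (β : Nat), Nat


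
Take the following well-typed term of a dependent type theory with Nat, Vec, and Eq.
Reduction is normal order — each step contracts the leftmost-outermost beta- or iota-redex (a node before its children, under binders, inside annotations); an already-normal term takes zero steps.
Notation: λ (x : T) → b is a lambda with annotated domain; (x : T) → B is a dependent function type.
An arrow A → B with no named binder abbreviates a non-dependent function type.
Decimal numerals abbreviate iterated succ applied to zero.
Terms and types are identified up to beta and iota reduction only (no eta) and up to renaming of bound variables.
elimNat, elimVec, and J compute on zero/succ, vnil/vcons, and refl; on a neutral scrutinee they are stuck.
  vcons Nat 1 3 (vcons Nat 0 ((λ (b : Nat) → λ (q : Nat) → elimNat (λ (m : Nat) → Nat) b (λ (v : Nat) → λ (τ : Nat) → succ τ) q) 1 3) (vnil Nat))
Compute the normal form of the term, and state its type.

normal form:
  vcons Nat 1 3 (vcons Nat 0 4 (vnil Nat))
the term's type:
  Vec Nat 2


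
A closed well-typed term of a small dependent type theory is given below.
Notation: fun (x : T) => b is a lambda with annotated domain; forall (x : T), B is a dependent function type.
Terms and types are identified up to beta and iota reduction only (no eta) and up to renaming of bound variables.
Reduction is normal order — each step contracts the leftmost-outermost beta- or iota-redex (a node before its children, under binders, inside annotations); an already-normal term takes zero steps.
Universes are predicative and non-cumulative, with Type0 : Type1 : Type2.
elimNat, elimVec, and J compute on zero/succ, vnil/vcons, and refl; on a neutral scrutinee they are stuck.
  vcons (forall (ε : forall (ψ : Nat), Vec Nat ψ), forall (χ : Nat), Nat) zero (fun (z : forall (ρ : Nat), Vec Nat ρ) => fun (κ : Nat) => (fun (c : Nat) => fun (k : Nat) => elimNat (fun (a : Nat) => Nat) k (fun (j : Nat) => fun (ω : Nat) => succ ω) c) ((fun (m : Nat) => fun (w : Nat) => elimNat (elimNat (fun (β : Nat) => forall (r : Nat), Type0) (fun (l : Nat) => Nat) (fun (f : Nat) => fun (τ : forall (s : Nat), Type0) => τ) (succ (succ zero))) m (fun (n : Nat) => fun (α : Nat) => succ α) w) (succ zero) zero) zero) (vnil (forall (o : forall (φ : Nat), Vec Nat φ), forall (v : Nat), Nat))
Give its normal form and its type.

resulting normal form:
  vcons (forall (ε : forall (ψ : Nat), Vec Nat ψ), forall (χ : Nat), Nat) zero (fun (z : forall (ρ : Nat), Vec Nat ρ) => fun (κ : Nat) => succ zero) (vnil (forall (c : forall (k : Nat), Vec Nat k), forall (a : Nat), Nat))
type:
  Vec (forall (ε : forall (ψ : Nat), Vec Nat ψ), forall (χ : Nat), Nat) (succ zero)
observation: reduction starts at a beta-redex, and 9 normal-order steps reach the normal form.


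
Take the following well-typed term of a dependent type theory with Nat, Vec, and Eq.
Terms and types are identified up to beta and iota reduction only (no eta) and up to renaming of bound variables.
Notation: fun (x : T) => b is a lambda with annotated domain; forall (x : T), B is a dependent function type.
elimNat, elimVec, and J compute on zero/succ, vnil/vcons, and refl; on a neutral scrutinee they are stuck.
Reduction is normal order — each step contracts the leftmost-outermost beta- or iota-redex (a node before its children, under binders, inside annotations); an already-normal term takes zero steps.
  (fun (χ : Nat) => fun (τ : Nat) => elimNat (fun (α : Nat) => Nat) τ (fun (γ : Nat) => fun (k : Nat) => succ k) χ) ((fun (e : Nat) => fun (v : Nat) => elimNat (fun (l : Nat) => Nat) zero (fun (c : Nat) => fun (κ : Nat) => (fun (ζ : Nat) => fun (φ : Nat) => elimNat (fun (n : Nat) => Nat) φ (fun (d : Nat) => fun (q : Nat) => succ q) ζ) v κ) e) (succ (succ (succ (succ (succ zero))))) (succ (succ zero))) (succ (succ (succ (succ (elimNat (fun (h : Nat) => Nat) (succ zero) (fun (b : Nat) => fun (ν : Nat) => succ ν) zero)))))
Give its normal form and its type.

resulting normal form:
  succ (succ (succ (succ (succ (succ (succ (succ (succ (succ (succ (succ (succ (succ (succ zero))))))))))))))
inferred type:
  Nat
observation: 97 normal-order steps separate the term from its normal form.


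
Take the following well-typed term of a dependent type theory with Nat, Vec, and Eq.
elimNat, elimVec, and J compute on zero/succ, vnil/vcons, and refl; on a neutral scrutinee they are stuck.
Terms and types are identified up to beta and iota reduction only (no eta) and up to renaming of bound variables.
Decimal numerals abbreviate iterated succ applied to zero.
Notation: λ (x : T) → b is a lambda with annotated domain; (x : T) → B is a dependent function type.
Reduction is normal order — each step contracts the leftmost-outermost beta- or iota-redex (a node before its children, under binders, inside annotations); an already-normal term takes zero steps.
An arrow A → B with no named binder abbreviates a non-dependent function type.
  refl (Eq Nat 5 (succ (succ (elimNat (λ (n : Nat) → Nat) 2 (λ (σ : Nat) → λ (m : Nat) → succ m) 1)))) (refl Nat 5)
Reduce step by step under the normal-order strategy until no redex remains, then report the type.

reduction (normal order):
  refl (Eq Nat 5 (succ (succ (elimNat (λ (n : Nat) → Nat) 2 (λ (σ : Nat) → λ (m : Nat) → succ m) 1)))) (refl Nat 5)
  ~> refl (Eq Nat 5 (succ (succ ((λ (n : Nat) → λ (σ : Nat) → succ σ) 0 (elimNat (λ (m : Nat) → Nat) 2 (λ (b : Nat) → λ (ξ : Nat) → succ ξ) 0))))) (refl Nat 5)
  ~> refl (Eq Nat 5 (succ (succ ((λ (n : Nat) → succ n) (elimNat (λ (σ : Nat) → Nat) 2 (λ (m : Nat) → λ (b : Nat) → succ b) 0))))) (refl Nat 5)
  ~> refl (Eq Nat 5 (succ (succ (succ (elimNat (λ (n : Nat) → Nat) 2 (λ (σ : Nat) → λ (m : Nat) → succ m) 0))))) (refl Nat 5)
  ~> refl (Eq Nat 5 5) (refl Nat 5)
the term's type:
  Eq (Eq Nat 5 5) (refl Nat 5) (refl Nat 5)


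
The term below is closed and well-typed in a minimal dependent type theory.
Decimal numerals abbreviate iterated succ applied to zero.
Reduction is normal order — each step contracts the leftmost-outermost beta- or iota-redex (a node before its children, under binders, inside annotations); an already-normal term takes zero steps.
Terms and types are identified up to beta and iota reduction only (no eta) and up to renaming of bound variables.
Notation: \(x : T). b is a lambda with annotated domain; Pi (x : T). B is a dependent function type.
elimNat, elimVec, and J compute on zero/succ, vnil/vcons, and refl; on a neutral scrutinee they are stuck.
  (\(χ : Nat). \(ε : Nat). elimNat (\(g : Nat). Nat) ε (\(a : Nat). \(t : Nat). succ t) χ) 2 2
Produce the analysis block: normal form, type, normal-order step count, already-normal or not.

normal form:
  4
inferred type:
  Nat
steps to reach normal form (normal order): 9
term was already normal: no
first contracted redex: a beta-redex


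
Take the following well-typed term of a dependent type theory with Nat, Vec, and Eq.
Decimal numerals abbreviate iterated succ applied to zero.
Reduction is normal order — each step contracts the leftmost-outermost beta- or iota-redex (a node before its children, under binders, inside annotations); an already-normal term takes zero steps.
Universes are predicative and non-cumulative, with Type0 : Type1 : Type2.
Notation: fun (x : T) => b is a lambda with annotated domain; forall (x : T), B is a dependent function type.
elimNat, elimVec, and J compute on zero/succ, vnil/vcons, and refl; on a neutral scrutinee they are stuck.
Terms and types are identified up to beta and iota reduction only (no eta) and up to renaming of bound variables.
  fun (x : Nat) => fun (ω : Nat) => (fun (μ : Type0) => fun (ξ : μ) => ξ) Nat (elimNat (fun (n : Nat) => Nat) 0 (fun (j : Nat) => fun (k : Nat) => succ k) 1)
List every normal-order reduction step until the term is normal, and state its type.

reduction (normal order):
  fun (x : Nat) => fun (ω : Nat) => (fun (μ : Type0) => fun (ξ : μ) => ξ) Nat (elimNat (fun (n : Nat) => Nat) 0 (fun (j : Nat) => fun (k : Nat) => succ k) 1)
  ~> fun (x : Nat) => fun (ω : Nat) => (fun (μ : Nat) => μ) (elimNat (fun (ξ : Nat) => Nat) 0 (fun (n : Nat) => fun (j : Nat) => succ j) 1)
  ~> fun (x : Nat) => fun (ω : Nat) => elimNat (fun (μ : Nat) => Nat) 0 (fun (ξ : Nat) => fun (n : Nat) => succ n) 1
  ~> fun (x : Nat) => fun (ω : Nat) => (fun (μ : Nat) => fun (ξ : Nat) => succ ξ) 0 (elimNat (fun (n : Nat) => Nat) 0 (fun (j : Nat) => fun (k : Nat) => succ k) 0)
  ~> fun (x : Nat) => fun (ω : Nat) => (fun (μ : Nat) => succ μ) (elimNat (fun (ξ : Nat) => Nat) 0 (fun (n : Nat) => fun (j : Nat) => succ j) 0)
  ~> fun (x : Nat) => fun (ω : Nat) => succ (elimNat (fun (μ : Nat) => Nat) 0 (fun (ξ : Nat) => fun (n : Nat) => succ n) 0)
  ~> fun (x : Nat) => fun (ω : Nat) => 1
the term's type:
  forall (x : Nat), forall (ω : Nat), Nat


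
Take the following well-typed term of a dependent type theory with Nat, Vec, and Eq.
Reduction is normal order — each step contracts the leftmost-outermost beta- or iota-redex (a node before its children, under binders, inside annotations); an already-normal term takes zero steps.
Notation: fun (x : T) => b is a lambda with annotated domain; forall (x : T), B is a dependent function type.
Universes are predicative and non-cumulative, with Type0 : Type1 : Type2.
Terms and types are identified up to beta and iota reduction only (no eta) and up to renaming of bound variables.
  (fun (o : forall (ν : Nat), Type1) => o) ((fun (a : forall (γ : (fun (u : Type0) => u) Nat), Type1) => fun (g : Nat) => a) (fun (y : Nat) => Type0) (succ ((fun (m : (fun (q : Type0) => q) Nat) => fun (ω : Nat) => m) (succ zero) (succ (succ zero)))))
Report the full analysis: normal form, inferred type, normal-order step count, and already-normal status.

resulting normal form:
  fun (o : Nat) => Type0
type:
  forall (o : Nat), Type1
reduction steps (normal order): 3
started in normal form: no
first redex: a beta-redex


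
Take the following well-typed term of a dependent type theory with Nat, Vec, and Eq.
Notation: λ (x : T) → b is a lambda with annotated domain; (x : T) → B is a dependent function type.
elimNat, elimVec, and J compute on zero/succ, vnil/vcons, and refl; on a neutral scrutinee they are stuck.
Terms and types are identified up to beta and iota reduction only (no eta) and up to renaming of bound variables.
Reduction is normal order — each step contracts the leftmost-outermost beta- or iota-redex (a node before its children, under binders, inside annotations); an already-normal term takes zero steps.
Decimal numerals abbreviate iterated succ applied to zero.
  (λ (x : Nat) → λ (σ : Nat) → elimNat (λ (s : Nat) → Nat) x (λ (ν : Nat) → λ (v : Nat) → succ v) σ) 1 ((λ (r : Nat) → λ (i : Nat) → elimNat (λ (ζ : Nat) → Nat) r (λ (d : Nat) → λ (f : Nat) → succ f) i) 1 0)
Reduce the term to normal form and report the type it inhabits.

reduced normal form:
  2
type:
  Nat


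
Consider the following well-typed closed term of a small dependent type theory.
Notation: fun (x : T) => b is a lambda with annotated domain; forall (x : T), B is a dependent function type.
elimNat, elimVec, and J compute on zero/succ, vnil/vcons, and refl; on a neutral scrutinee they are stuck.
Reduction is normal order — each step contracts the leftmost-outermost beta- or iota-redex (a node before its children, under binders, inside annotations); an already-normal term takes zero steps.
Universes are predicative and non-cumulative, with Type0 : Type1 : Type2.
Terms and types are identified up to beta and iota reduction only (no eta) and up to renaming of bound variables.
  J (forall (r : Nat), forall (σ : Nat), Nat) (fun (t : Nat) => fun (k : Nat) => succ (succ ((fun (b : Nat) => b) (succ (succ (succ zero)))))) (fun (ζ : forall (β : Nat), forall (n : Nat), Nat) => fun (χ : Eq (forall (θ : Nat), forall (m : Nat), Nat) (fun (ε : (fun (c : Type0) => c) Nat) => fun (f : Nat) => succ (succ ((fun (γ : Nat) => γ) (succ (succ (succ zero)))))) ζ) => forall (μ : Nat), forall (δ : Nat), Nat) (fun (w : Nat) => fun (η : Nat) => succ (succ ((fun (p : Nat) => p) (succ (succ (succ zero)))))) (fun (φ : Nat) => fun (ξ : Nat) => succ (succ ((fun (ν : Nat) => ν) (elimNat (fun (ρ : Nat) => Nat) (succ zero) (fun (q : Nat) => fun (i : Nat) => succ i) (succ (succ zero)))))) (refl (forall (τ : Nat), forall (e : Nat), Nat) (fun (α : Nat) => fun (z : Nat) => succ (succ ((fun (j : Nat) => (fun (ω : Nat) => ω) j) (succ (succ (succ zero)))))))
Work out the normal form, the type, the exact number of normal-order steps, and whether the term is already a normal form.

normal form:
  fun (r : Nat) => fun (σ : Nat) => succ (succ (succ (succ (succ zero))))
type:
  forall (r : Nat), forall (σ : Nat), Nat
steps to reach normal form (normal order): 2
term was already normal: no
first redex: a J iota-redex


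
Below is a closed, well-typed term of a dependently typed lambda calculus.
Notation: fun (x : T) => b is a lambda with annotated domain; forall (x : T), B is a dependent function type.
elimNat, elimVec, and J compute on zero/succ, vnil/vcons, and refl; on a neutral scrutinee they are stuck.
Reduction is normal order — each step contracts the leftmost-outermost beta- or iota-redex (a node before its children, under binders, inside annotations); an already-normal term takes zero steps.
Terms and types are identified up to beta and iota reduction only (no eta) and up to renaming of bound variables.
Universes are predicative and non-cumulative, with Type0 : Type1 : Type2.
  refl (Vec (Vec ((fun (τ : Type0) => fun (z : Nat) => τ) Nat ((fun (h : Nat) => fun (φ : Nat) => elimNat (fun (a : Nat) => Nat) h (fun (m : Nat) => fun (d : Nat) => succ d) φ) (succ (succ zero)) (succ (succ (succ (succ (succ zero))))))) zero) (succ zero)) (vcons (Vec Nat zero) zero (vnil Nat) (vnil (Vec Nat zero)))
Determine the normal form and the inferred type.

resulting normal form:
  refl (Vec (Vec Nat zero) (succ zero)) (vcons (Vec Nat zero) zero (vnil Nat) (vnil (Vec Nat zero)))
inferred type:
  Eq (Vec (Vec Nat zero) (succ zero)) (vcons (Vec Nat zero) zero (vnil Nat) (vnil (Vec Nat zero))) (vcons (Vec Nat zero) zero (vnil Nat) (vnil (Vec Nat zero)))
observation: the first redex contracted is a beta-redex; the normal form is reached in 2 normal-order steps.


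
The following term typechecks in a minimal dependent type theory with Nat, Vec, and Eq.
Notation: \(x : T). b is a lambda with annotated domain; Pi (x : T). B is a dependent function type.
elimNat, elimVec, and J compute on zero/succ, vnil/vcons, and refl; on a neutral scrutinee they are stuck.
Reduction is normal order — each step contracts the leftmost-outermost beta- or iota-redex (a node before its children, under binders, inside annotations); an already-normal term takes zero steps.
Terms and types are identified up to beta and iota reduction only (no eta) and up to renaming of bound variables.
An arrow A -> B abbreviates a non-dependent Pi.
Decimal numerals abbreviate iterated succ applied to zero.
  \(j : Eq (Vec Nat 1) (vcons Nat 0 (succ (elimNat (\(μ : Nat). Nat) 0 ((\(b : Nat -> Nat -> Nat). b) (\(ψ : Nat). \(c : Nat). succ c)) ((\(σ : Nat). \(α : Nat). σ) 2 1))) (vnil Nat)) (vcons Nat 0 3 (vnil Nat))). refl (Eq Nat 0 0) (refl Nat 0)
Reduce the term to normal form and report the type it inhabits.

resulting normal form:
  \(j : Eq (Vec Nat 1) (vcons Nat 0 3 (vnil Nat)) (vcons Nat 0 3 (vnil Nat))). refl (Eq Nat 0 0) (refl Nat 0)
the term's type:
  Eq (Vec Nat 1) (vcons Nat 0 3 (vnil Nat)) (vcons Nat 0 3 (vnil Nat)) -> Eq (Eq Nat 0 0) (refl Nat 0) (refl Nat 0)
observation: the first redex contracted is a beta-redex; the normal form is reached in 10 normal-order steps.


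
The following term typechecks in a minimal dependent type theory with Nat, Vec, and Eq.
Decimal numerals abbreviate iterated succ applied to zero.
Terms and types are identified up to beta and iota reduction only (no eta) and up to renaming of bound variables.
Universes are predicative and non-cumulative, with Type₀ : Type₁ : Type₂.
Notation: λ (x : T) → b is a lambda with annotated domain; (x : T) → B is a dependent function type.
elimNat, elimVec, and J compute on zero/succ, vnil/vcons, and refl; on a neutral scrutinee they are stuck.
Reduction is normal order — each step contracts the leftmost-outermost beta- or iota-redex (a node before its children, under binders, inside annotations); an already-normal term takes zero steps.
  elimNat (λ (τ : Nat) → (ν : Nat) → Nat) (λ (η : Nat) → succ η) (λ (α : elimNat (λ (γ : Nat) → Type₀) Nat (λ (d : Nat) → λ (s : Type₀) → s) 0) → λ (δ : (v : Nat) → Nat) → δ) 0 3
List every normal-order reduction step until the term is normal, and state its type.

normal-order reduction sequence:
  elimNat (λ (τ : Nat) → (ν : Nat) → Nat) (λ (η : Nat) → succ η) (λ (α : elimNat (λ (γ : Nat) → Type₀) Nat (λ (d : Nat) → λ (s : Type₀) → s) 0) → λ (δ : (v : Nat) → Nat) → δ) 0 3
  ~> (λ (τ : Nat) → succ τ) 3
  ~> 4
the term's type:
  Nat


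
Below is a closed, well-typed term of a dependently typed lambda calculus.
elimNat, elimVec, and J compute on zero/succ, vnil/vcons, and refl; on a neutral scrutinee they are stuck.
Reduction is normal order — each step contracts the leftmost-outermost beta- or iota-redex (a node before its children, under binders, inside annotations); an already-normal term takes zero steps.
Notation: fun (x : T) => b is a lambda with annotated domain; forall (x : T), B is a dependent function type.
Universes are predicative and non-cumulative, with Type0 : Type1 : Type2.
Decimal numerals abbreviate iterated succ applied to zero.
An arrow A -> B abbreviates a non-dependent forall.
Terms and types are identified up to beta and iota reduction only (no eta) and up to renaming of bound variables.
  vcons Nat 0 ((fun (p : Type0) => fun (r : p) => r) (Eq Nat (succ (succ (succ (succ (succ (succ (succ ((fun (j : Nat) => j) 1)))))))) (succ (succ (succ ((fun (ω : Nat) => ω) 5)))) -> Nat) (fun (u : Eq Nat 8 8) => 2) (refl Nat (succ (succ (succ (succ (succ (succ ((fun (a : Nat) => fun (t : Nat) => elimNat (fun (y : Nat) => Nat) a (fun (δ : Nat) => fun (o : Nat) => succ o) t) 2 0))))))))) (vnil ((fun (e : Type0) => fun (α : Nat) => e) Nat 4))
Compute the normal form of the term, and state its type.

reduced normal form:
  vcons Nat 0 2 (vnil Nat)
the term's type:
  Vec Nat 1
observation: contracting a beta-redex first, the term normalizes in 5 steps.


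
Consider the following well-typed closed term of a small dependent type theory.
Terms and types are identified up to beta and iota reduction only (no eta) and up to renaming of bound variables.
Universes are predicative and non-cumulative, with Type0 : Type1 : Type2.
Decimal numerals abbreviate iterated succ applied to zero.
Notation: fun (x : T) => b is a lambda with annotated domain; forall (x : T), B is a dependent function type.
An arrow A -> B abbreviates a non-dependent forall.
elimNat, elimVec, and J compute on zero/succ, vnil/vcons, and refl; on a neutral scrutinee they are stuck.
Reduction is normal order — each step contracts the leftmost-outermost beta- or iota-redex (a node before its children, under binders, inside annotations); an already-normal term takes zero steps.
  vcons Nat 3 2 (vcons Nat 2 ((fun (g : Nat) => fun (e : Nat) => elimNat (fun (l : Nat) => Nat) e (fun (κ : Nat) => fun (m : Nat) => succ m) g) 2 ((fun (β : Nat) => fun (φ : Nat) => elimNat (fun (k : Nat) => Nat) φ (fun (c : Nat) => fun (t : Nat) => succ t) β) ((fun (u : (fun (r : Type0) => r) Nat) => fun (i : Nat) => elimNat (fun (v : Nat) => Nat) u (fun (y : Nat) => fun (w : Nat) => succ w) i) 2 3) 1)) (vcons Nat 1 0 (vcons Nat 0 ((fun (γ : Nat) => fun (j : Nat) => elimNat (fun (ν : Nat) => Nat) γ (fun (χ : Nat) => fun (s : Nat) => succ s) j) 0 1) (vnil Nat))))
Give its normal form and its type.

normal form:
  vcons Nat 3 2 (vcons Nat 2 8 (vcons Nat 1 0 (vcons Nat 0 1 (vnil Nat))))
inferred type:
  Vec Nat 4


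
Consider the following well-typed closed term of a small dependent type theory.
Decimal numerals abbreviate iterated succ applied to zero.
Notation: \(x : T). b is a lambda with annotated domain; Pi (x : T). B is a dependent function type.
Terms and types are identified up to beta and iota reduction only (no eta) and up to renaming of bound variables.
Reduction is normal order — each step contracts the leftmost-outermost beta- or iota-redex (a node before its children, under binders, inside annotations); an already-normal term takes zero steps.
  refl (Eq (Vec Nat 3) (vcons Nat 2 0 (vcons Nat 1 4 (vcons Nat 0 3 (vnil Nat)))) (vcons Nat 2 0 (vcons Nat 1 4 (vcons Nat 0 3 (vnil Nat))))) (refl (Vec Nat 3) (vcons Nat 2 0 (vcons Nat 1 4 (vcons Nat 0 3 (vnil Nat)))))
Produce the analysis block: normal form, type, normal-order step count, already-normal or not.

reduced normal form:
  refl (Eq (Vec Nat 3) (vcons Nat 2 0 (vcons Nat 1 4 (vcons Nat 0 3 (vnil Nat)))) (vcons Nat 2 0 (vcons Nat 1 4 (vcons Nat 0 3 (vnil Nat))))) (refl (Vec Nat 3) (vcons Nat 2 0 (vcons Nat 1 4 (vcons Nat 0 3 (vnil Nat)))))
the term's type:
  Eq (Eq (Vec Nat 3) (vcons Nat 2 0 (vcons Nat 1 4 (vcons Nat 0 3 (vnil Nat)))) (vcons Nat 2 0 (vcons Nat 1 4 (vcons Nat 0 3 (vnil Nat))))) (refl (Vec Nat 3) (vcons Nat 2 0 (vcons Nat 1 4 (vcons Nat 0 3 (vnil Nat))))) (refl (Vec Nat 3) (vcons Nat 2 0 (vcons Nat 1 4 (vcons Nat 0 3 (vnil Nat)))))
steps to reach normal form (normal order): 0
started in normal form: yes


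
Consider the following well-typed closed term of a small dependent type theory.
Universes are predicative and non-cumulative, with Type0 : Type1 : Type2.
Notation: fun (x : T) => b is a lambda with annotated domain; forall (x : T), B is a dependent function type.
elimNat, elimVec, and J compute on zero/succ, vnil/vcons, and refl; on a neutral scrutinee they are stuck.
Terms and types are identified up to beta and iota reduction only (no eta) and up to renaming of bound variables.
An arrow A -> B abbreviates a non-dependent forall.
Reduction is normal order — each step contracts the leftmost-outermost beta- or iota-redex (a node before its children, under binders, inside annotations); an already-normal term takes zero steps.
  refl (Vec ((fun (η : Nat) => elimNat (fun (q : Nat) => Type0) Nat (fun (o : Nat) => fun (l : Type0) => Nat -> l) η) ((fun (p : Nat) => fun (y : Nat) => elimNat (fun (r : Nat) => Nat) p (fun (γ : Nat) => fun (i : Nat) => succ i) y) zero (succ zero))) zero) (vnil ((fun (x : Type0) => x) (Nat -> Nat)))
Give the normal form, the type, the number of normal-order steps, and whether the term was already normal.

reduced normal form:
  refl (Vec (Nat -> Nat) zero) (vnil (Nat -> Nat))
the term's type:
  Eq (Vec (Nat -> Nat) zero) (vnil (Nat -> Nat)) (vnil (Nat -> Nat))
reduction steps (normal order): 12
already normal: no
first redex: a beta-redex


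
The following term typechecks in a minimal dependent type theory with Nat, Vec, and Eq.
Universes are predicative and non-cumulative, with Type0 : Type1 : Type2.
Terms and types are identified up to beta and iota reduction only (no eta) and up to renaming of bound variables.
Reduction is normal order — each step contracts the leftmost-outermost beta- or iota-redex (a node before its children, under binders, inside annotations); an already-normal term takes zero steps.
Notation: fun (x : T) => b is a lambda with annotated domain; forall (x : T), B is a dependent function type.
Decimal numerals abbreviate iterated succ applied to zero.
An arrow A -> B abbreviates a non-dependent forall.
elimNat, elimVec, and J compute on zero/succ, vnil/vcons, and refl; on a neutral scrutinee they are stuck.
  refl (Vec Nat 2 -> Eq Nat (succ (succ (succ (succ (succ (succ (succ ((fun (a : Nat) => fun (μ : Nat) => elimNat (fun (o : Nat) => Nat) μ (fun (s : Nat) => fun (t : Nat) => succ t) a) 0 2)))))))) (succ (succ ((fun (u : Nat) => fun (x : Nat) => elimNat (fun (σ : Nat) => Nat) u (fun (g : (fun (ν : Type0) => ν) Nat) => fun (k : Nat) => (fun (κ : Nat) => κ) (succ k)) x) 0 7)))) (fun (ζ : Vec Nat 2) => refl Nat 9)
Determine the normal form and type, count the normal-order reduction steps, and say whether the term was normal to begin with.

resulting normal form:
  refl (Vec Nat 2 -> Eq Nat 9 9) (fun (a : Vec Nat 2) => refl Nat 9)
inferred type:
  Eq (Vec Nat 2 -> Eq Nat 9 9) (fun (a : Vec Nat 2) => refl Nat 9) (fun (μ : Vec Nat 2) => refl Nat 9)
reduction steps (normal order): 34
started in normal form: no
first contracted redex: a beta-redex


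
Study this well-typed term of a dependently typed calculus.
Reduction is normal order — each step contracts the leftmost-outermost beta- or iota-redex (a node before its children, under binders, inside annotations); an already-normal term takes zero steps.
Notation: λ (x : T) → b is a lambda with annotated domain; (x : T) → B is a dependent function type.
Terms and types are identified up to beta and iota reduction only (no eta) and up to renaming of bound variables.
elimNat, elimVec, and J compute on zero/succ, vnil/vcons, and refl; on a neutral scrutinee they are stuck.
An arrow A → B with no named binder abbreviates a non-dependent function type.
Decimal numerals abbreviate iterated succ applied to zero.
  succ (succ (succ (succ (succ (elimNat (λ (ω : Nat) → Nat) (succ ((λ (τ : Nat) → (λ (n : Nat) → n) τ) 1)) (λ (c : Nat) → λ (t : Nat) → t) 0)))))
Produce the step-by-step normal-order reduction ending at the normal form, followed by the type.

normal-order reduction:
  succ (succ (succ (succ (succ (elimNat (λ (ω : Nat) → Nat) (succ ((λ (τ : Nat) → (λ (n : Nat) → n) τ) 1)) (λ (c : Nat) → λ (t : Nat) → t) 0)))))
  ~> succ (succ (succ (succ (succ (succ ((λ (ω : Nat) → (λ (τ : Nat) → τ) ω) 1))))))
  ~> succ (succ (succ (succ (succ (succ ((λ (ω : Nat) → ω) 1))))))
  ~> 7
the term's type:
  Nat


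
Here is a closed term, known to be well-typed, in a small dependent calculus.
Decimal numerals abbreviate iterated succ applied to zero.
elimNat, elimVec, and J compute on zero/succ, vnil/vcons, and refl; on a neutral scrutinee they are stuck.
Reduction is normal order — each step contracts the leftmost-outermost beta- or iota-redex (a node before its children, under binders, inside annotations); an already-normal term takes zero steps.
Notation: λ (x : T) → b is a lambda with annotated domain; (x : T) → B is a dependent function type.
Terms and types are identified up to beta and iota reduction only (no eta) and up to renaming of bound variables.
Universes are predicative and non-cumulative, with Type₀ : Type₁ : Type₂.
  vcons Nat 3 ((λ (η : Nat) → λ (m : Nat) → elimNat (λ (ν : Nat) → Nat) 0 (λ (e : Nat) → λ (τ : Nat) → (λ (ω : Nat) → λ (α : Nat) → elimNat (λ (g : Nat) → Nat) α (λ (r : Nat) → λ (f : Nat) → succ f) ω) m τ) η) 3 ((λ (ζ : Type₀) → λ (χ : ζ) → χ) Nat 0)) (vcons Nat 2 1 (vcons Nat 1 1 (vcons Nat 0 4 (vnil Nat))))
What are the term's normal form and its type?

reduced normal form:
  vcons Nat 3 0 (vcons Nat 2 1 (vcons Nat 1 1 (vcons Nat 0 4 (vnil Nat))))
inferred type:
  Vec Nat 4
observation: reduction starts at a beta-redex, and 27 normal-order steps reach the normal form.


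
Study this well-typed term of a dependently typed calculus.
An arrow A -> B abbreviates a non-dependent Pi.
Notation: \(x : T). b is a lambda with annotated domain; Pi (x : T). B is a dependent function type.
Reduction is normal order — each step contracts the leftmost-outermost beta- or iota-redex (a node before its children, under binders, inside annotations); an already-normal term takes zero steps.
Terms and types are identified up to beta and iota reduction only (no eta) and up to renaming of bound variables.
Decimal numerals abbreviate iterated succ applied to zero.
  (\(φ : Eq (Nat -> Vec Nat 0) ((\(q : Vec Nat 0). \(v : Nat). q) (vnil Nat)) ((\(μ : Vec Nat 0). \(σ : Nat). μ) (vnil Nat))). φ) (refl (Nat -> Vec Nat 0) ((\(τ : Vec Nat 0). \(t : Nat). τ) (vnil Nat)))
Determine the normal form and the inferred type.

reduced normal form:
  refl (Nat -> Vec Nat 0) (\(φ : Nat). vnil Nat)
inferred type:
  Eq (Nat -> Vec Nat 0) (\(φ : Nat). vnil Nat) (\(q : Nat). vnil Nat)


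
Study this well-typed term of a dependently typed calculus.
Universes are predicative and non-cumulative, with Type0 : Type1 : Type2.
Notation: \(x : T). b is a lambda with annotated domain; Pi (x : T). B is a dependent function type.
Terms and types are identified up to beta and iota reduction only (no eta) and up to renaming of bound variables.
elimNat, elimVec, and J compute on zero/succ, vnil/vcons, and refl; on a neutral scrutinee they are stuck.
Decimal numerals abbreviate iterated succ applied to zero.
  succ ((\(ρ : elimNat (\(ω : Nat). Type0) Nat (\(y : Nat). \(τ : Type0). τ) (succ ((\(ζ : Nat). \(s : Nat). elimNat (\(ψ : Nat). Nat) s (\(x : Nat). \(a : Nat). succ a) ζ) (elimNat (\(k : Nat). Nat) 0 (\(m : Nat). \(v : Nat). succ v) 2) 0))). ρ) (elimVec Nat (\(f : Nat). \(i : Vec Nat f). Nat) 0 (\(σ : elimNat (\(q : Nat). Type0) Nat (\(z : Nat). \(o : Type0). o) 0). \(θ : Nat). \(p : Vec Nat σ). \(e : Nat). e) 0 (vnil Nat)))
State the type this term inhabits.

inferred type:
  Nat


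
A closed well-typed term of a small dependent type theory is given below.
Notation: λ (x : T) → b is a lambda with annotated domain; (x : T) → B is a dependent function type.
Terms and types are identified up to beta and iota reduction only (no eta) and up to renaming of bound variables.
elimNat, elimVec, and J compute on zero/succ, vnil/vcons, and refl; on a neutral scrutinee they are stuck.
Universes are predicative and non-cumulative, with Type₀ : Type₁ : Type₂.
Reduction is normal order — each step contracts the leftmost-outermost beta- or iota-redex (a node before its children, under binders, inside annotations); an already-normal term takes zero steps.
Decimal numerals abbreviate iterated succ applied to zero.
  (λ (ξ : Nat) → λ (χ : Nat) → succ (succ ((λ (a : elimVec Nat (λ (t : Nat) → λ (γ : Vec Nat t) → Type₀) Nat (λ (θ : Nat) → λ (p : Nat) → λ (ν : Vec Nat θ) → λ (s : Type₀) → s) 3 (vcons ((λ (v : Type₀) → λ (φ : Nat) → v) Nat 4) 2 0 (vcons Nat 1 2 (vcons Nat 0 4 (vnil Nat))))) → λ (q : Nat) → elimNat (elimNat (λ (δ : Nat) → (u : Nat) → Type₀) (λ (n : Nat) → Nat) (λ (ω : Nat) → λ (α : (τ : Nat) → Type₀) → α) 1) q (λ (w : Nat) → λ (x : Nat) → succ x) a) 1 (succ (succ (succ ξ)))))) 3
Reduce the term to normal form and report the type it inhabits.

reduced normal form:
  λ (ξ : Nat) → 9
inferred type:
  (ξ : Nat) → Nat
observation: 7 normal-order steps separate the term from its normal form.


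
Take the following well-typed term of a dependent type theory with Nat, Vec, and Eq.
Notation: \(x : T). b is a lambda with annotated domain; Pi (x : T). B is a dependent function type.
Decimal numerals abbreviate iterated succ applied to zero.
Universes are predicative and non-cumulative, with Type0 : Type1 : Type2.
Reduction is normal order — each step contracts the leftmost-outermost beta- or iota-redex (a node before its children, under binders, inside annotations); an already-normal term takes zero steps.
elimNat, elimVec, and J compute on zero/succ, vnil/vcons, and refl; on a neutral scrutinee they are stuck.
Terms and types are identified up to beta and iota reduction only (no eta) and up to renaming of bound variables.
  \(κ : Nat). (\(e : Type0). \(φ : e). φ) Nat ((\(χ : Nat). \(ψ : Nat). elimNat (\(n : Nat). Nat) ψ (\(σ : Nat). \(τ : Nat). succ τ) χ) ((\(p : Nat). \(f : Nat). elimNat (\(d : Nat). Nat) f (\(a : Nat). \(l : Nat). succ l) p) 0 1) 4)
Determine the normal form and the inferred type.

reduced normal form:
  \(κ : Nat). 5
the term's type:
  Pi (κ : Nat). Nat


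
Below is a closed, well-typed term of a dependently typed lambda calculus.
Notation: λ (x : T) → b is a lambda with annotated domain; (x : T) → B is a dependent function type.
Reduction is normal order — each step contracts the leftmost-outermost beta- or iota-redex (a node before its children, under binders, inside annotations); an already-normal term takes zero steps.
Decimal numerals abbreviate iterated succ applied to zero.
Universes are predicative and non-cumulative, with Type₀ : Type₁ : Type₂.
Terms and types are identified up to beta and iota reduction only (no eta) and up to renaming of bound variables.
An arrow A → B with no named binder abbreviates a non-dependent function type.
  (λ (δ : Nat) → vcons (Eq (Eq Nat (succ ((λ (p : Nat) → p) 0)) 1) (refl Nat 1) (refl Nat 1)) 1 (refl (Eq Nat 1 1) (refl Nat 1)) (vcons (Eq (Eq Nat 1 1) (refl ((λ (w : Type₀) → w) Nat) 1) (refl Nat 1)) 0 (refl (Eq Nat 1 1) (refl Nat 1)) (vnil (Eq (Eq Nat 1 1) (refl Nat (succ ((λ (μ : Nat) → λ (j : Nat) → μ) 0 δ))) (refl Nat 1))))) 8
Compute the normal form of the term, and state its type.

resulting normal form:
  vcons (Eq (Eq Nat 1 1) (refl Nat 1) (refl Nat 1)) 1 (refl (Eq Nat 1 1) (refl Nat 1)) (vcons (Eq (Eq Nat 1 1) (refl Nat 1) (refl Nat 1)) 0 (refl (Eq Nat 1 1) (refl Nat 1)) (vnil (Eq (Eq Nat 1 1) (refl Nat 1) (refl Nat 1))))
the term's type:
  Vec (Eq (Eq Nat 1 1) (refl Nat 1) (refl Nat 1)) 2


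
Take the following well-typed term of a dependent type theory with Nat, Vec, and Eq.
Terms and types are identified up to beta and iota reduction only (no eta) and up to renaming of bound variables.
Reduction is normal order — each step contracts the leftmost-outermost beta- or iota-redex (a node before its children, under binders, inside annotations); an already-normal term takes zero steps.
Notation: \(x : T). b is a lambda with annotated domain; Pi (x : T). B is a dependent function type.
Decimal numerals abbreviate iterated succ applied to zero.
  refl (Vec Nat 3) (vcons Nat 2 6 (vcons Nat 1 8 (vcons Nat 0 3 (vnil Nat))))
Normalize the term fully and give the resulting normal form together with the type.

reduced normal form:
  refl (Vec Nat 3) (vcons Nat 2 6 (vcons Nat 1 8 (vcons Nat 0 3 (vnil Nat))))
type:
  Eq (Vec Nat 3) (vcons Nat 2 6 (vcons Nat 1 8 (vcons Nat 0 3 (vnil Nat)))) (vcons Nat 2 6 (vcons Nat 1 8 (vcons Nat 0 3 (vnil Nat))))
observation: the term is already in normal form.
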